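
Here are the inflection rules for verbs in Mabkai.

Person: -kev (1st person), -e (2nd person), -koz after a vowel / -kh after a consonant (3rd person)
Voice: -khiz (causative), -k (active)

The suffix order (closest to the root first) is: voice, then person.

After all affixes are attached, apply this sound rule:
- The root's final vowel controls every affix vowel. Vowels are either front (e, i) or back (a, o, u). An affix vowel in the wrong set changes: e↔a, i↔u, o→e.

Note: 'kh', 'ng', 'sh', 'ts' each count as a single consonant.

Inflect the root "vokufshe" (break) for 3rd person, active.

Attach voice active -k → vokufshek.
Attach person 3rd person -kh (after consonant 'k') → vokufshekkh.
Vowel harmony: no change.

vokufshekkh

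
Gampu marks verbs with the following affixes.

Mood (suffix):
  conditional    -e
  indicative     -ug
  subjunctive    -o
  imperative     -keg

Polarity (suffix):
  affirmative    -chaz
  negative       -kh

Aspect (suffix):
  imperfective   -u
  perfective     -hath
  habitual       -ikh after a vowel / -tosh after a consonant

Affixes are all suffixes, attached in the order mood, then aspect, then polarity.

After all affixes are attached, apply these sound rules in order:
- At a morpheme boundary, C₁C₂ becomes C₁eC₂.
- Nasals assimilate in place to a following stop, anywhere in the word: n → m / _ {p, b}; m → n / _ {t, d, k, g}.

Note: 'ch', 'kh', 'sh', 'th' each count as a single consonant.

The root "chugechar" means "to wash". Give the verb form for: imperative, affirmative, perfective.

chugecharekegehathechaz

Attach mood imperative -keg → chugecharkeg.
Attach aspect perfective -hath → chugecharkeghath.
Attach polarity affirmative -chaz → chugecharkeghathchaz.
Apply epenthesis: chugecharkeghathchaz → chugecharekegehathechaz.
Nasal assimilation: no change.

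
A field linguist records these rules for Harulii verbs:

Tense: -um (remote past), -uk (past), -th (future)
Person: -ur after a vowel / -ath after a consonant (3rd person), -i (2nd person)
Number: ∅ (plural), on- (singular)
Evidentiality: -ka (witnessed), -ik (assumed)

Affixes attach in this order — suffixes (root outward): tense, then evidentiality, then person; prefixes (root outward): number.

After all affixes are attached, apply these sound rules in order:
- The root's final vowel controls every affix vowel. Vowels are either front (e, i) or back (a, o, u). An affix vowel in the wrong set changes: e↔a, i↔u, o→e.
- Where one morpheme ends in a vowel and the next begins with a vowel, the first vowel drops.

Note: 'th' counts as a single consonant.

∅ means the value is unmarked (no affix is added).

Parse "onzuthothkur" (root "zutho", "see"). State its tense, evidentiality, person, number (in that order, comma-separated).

future, witnessed, 3rd person, singular

Segment: on-zutho-th-ka-ur.
tense: -th → future.
evidentiality: -ka → witnessed.
person: -ur/ath → 3rd person.
number: on- → singular.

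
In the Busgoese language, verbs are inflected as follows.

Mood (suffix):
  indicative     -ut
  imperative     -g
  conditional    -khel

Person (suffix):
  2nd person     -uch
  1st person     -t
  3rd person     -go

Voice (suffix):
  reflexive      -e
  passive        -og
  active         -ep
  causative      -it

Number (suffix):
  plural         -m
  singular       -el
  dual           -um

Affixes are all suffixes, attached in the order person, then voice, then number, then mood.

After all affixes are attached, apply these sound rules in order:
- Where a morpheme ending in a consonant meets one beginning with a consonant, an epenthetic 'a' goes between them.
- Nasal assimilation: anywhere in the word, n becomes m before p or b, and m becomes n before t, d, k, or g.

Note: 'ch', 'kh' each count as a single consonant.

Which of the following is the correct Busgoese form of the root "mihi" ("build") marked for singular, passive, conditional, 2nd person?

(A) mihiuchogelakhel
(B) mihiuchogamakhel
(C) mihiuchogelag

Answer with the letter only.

Attach person 2nd person -uch → mihiuch.
Attach voice passive -og → mihiuchog.
Attach number singular -el → mihiuchogel.
Attach mood conditional -khel → mihiuchogelkhel.
Apply epenthesis: mihiuchogelkhel → mihiuchogelakhel.
Nasal assimilation: no change.
So the correct form is mihiuchogelakhel, option (A).
(C) mihiuchogelag is wrong: it uses imperative instead of conditional for mood.
(B) mihiuchogamakhel is wrong: it uses plural instead of singular for number.

A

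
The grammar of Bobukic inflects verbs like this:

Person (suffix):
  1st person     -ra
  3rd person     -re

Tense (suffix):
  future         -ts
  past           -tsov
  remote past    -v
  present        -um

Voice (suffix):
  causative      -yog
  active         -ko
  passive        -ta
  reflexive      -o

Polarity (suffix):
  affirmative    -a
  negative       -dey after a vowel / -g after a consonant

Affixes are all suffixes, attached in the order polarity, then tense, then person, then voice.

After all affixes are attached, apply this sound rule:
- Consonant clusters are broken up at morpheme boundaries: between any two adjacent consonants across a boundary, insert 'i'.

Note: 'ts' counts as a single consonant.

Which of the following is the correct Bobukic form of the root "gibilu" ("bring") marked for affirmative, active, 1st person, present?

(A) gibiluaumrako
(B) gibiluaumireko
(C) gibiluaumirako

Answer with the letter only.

Attach polarity affirmative -a → gibilua.
Attach tense present -um → gibiluaum.
Attach person 1st person -ra → gibiluaumra.
Attach voice active -ko → gibiluaumrako.
Apply epenthesis: gibiluaumrako → gibiluaumirako.
So the correct form is gibiluaumirako, option (C).
(A) gibiluaumrako is wrong: it fails to apply the sound rule(s).
(B) gibiluaumireko is wrong: it uses 3rd person instead of 1st person for person.

C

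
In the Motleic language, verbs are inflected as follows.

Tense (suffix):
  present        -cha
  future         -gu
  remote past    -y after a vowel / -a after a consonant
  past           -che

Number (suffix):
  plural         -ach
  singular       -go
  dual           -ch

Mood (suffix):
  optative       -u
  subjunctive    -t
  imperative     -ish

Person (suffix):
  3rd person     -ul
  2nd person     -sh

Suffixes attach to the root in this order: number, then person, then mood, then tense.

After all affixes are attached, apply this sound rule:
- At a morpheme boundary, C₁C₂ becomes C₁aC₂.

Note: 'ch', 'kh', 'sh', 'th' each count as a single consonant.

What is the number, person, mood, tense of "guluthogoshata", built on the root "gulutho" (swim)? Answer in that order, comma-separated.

Segment: gulutho-go-sh-t-a.
number: -go → singular.
person: -sh → 2nd person.
mood: -t → subjunctive.
tense: -y/a → remote past.

singular, 2nd person, subjunctive, remote past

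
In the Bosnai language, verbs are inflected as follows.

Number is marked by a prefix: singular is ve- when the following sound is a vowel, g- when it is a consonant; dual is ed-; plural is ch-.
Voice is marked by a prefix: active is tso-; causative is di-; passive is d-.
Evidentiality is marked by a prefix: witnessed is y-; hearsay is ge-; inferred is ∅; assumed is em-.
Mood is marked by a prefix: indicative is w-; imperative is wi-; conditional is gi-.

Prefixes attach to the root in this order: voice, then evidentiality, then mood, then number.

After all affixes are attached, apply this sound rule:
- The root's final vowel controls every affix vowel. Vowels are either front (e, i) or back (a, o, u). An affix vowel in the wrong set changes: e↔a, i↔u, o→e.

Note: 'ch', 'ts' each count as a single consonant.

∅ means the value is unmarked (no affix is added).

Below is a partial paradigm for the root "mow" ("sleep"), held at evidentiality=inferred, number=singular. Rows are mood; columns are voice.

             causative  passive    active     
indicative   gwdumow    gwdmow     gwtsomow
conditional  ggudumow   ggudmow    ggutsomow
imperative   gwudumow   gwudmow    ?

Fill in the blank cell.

gwutsomow

Attach voice active tso- → tsomow.
evidentiality = inferred: zero marking, form stays tsomow.
Attach mood imperative wi- → witsomow.
Attach number singular g- (before consonant 'w') → gwitsomow.
Apply vowel harmony: gwitsomow → gwutsomow.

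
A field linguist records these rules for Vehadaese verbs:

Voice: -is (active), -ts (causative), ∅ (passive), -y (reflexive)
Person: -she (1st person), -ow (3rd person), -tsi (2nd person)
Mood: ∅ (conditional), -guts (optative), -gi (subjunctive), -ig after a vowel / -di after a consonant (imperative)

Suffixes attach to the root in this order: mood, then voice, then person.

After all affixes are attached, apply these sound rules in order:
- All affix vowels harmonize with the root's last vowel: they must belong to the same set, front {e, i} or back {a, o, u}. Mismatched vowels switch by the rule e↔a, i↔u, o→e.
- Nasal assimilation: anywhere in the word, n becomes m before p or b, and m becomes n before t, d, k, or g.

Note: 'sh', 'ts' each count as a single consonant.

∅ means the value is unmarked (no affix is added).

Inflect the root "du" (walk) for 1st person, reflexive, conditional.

duysha

mood = conditional: zero marking, form stays du.
Attach voice reflexive -y → duy.
Attach person 1st person -she → duyshe.
Apply vowel harmony: duyshe → duysha.
Nasal assimilation: no change.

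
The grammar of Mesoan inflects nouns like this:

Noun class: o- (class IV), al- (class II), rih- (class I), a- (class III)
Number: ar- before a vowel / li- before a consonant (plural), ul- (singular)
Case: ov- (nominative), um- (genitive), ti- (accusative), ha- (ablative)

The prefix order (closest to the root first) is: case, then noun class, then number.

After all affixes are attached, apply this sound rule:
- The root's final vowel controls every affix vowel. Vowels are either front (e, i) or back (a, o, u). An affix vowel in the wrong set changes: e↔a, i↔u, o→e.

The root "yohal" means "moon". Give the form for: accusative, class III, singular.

Attach case accusative ti- → tiyohal.
Attach noun class class III a- → atiyohal.
Attach number singular ul- → ulatiyohal.
Apply vowel harmony: ulatiyohal → ulatuyohal.

ulatuyohal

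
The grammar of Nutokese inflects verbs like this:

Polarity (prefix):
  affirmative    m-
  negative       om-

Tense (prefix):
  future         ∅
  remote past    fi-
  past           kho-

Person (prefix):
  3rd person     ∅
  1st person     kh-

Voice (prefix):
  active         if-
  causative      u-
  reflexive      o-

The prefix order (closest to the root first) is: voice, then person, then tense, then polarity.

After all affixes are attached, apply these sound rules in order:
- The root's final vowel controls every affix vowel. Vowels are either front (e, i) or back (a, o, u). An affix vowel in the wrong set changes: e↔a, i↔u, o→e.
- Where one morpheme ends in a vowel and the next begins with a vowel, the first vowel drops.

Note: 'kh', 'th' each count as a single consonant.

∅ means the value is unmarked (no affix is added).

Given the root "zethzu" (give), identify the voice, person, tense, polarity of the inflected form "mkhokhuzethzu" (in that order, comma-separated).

causative, 1st person, past, affirmative

Segment: m-kho-kh-u-zethzu.
voice: u- → causative.
person: kh- → 1st person.
tense: kho- → past.
polarity: m- → affirmative.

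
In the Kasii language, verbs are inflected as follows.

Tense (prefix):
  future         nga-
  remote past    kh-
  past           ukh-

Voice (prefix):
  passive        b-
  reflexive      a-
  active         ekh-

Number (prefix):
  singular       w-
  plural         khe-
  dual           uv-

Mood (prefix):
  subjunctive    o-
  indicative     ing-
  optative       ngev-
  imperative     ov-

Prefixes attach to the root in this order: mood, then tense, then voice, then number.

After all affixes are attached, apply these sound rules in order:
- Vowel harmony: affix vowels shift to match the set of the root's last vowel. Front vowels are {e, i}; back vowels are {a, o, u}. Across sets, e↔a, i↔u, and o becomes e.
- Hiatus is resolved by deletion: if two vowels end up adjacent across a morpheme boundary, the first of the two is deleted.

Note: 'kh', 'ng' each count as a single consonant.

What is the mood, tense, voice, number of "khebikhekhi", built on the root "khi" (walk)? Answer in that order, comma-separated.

Segment: khe-b-ukh-o-khi.
mood: o- → subjunctive.
tense: ukh- → past.
voice: b- → passive.
number: khe- → plural.

subjunctive, past, passive, plural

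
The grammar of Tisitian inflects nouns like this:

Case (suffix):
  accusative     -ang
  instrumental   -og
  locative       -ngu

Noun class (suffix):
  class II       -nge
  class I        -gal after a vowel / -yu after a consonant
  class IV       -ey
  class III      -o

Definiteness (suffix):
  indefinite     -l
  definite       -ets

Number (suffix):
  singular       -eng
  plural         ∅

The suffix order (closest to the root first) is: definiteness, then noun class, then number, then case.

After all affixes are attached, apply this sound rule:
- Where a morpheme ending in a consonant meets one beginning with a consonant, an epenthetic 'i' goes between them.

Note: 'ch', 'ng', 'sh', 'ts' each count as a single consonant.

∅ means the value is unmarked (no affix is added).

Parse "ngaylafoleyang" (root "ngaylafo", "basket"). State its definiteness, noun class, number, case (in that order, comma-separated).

Segment: ngaylafo-l-ey-ang.
definiteness: -l → indefinite.
noun class: -ey → class IV.
number: ∅ → plural.
case: -ang → accusative.

indefinite, class IV, plural, accusative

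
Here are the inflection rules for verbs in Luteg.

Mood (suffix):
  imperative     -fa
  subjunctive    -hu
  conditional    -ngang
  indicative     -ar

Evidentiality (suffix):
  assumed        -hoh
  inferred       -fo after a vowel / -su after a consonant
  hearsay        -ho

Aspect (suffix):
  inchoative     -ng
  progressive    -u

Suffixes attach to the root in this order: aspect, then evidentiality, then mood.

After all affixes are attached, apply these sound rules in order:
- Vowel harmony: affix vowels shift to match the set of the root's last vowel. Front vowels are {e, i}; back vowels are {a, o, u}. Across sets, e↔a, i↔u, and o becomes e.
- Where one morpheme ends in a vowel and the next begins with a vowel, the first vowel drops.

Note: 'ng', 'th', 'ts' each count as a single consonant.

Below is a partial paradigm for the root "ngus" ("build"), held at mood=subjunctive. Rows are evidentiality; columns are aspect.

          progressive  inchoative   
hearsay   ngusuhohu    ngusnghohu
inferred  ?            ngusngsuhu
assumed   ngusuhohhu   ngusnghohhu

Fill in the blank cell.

Attach aspect progressive -u → ngusu.
Attach evidentiality inferred -fo (after vowel 'u') → ngusufo.
Attach mood subjunctive -hu → ngusufohu.
Vowel harmony: no change.
Vowel deletion: no change.

ngusufohu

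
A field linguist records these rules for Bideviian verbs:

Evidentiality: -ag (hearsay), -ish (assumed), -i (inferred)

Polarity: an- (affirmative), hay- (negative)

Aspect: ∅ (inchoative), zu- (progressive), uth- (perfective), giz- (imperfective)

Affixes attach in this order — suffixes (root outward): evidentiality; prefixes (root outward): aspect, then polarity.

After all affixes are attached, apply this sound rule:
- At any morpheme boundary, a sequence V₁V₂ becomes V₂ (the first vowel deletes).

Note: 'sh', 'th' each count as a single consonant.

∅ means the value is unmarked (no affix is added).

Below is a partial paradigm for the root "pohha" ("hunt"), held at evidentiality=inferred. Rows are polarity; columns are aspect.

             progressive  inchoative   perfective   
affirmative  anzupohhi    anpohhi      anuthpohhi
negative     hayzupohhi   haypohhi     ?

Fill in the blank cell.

hayuthpohhi

Attach aspect perfective uth- → uthpohha.
Attach polarity negative hay- → hayuthpohha.
Attach evidentiality inferred -i → hayuthpohhai.
Apply vowel deletion: hayuthpohhai → hayuthpohhi.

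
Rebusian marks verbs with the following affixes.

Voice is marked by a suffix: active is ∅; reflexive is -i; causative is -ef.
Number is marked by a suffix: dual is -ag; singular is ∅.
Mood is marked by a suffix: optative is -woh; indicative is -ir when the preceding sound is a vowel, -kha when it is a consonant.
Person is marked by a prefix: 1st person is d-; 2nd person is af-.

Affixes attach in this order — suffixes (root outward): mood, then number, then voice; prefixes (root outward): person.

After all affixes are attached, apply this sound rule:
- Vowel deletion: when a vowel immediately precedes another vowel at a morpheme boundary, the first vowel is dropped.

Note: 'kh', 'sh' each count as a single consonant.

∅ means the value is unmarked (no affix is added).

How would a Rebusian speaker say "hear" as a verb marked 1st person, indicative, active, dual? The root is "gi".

dgirag

Attach mood indicative -ir (after vowel 'i') → giir.
Attach number dual -ag → giirag.
voice = active: zero marking, form stays giirag.
Attach person 1st person d- → dgiirag.
Apply vowel deletion: dgiirag → dgirag.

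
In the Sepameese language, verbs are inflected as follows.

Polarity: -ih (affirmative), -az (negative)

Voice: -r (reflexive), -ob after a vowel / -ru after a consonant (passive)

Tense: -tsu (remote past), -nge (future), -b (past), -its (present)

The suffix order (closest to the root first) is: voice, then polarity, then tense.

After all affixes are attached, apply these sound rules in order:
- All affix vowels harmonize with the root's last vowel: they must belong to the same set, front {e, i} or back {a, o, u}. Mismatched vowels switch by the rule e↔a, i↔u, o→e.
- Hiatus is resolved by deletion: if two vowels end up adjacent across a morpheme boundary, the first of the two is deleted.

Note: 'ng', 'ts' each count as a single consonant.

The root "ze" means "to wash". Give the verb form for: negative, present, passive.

Attach voice passive -ob (after vowel 'e') → zeob.
Attach polarity negative -az → zeobaz.
Attach tense present -its → zeobazits.
Apply vowel harmony: zeobazits → zeebezits.
Apply vowel deletion: zeebezits → zebezits.

zebezits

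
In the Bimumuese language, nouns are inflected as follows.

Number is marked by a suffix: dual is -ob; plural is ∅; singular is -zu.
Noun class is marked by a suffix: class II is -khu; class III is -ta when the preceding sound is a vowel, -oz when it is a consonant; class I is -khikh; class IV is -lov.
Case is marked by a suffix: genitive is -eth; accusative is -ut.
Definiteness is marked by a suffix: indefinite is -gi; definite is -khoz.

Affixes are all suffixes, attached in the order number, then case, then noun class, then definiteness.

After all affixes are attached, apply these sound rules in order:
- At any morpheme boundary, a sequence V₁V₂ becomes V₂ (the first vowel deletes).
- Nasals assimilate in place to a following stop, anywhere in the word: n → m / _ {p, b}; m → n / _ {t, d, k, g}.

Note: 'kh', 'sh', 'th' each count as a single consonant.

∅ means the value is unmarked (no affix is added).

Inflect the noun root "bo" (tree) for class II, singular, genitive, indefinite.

bozethkhugi

Attach number singular -zu → bozu.
Attach case genitive -eth → bozueth.
Attach noun class class II -khu → bozuethkhu.
Attach definiteness indefinite -gi → bozuethkhugi.
Apply vowel deletion: bozuethkhugi → bozethkhugi.
Nasal assimilation: no change.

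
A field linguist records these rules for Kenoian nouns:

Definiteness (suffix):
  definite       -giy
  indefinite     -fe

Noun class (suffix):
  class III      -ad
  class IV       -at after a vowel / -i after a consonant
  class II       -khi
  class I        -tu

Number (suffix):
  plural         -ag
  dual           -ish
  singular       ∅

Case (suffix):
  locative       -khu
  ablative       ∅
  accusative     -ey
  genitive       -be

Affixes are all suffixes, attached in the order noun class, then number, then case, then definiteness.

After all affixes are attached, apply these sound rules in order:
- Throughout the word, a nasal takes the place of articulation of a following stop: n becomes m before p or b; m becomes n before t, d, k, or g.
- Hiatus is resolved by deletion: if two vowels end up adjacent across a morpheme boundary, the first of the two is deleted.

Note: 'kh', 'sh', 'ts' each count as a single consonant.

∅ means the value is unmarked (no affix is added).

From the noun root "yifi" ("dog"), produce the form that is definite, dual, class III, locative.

yifadishkhugiy

Attach noun class class III -ad → yifiad.
Attach number dual -ish → yifiadish.
Attach case locative -khu → yifiadishkhu.
Attach definiteness definite -giy → yifiadishkhugiy.
Nasal assimilation: no change.
Apply vowel deletion: yifiadishkhugiy → yifadishkhugiy.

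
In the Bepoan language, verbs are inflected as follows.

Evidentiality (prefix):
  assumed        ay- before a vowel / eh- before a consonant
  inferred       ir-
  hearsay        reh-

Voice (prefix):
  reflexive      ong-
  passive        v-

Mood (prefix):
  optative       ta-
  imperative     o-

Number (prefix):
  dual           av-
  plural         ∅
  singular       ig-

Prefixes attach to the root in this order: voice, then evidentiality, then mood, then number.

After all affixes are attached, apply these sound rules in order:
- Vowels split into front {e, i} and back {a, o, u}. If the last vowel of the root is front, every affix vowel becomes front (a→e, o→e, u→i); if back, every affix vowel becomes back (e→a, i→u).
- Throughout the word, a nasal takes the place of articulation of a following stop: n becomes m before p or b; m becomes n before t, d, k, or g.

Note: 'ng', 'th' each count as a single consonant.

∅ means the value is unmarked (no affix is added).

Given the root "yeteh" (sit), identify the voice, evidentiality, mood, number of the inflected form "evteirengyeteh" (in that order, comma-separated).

reflexive, inferred, optative, dual

Segment: av-ta-ir-ong-yeteh.
voice: ong- → reflexive.
evidentiality: ir- → inferred.
mood: ta- → optative.
number: av- → dual.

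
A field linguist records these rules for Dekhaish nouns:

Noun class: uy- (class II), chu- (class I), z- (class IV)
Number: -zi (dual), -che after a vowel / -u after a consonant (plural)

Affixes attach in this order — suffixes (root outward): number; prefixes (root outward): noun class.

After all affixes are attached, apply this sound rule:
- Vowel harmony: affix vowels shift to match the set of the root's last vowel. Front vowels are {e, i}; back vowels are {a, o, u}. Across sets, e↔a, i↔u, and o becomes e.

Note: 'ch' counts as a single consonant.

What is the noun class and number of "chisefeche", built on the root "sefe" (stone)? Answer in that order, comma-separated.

class I, plural

Segment: chu-sefe-che.
noun class: chu- → class I.
number: -che/u → plural.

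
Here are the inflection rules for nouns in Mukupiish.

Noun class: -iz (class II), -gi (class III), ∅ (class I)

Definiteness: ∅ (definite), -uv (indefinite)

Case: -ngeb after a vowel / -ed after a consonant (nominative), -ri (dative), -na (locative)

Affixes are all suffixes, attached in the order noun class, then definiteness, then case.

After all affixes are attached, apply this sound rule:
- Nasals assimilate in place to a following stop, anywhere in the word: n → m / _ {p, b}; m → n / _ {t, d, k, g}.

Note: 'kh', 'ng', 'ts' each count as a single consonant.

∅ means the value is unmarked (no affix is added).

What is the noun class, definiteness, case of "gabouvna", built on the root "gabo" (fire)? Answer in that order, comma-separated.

class I, indefinite, locative

Segment: gabo-uv-na.
noun class: ∅ → class I.
definiteness: -uv → indefinite.
case: -na → locative.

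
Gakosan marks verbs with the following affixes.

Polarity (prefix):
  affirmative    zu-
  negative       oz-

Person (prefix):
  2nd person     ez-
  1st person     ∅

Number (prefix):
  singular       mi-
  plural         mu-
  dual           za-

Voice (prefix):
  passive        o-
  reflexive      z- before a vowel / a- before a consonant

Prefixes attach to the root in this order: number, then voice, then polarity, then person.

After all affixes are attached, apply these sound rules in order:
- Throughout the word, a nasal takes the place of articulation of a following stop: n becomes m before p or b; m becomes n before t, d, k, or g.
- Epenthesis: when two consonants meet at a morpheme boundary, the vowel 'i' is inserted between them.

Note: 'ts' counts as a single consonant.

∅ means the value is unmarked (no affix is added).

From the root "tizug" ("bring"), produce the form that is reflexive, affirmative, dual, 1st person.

Attach number dual za- → zatizug.
Attach voice reflexive a- (before consonant 'z') → azatizug.
Attach polarity affirmative zu- → zuazatizug.
person = 1st person: zero marking, form stays zuazatizug.
Nasal assimilation: no change.
Epenthesis: no change.

zuazatizug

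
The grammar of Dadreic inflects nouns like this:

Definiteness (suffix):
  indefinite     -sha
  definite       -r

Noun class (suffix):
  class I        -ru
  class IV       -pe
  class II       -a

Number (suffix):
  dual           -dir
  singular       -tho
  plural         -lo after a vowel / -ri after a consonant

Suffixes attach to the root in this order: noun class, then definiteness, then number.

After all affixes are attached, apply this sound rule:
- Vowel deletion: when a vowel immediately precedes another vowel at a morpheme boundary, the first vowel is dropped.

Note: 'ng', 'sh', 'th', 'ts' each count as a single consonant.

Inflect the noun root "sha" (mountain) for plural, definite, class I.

Attach noun class class I -ru → sharu.
Attach definiteness definite -r → sharur.
Attach number plural -ri (after consonant 'r') → sharurri.
Vowel deletion: no change.

sharurri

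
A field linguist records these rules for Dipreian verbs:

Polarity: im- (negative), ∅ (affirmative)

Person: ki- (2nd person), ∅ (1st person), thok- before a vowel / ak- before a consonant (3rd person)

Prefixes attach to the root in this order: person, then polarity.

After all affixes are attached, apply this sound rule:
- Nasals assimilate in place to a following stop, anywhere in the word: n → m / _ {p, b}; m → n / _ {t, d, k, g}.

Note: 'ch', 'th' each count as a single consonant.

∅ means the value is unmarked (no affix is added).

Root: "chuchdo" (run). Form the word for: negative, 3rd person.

imakchuchdo

Attach person 3rd person ak- (before consonant 'ch') → akchuchdo.
Attach polarity negative im- → imakchuchdo.
Nasal assimilation: no change.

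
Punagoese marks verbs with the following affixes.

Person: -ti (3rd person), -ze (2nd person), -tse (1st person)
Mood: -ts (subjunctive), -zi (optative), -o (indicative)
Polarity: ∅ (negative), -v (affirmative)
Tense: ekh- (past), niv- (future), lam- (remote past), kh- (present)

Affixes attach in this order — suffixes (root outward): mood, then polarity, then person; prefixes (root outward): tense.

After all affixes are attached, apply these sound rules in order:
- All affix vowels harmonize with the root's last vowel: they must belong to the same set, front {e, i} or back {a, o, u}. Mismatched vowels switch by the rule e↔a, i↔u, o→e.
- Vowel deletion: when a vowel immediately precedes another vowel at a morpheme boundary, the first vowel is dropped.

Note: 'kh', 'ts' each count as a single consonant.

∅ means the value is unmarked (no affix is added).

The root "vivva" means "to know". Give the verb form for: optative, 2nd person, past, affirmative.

akhvivvazuvza

Attach mood optative -zi → vivvazi.
Attach polarity affirmative -v → vivvaziv.
Attach tense past ekh- → ekhvivvaziv.
Attach person 2nd person -ze → ekhvivvazivze.
Apply vowel harmony: ekhvivvazivze → akhvivvazuvza.
Vowel deletion: no change.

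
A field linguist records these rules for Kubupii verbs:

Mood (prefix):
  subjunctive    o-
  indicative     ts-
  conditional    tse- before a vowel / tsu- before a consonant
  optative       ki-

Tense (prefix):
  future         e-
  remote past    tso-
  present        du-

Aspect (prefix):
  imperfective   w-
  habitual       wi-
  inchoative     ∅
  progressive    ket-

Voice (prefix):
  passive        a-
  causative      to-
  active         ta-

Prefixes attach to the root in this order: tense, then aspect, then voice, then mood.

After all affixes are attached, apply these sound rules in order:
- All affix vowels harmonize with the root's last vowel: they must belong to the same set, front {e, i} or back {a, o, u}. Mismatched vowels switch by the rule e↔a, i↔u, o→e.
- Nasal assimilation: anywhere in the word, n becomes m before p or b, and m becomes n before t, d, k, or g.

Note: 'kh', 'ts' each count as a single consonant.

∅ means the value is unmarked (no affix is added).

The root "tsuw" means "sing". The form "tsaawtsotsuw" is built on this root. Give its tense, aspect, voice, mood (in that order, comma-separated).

remote past, imperfective, passive, conditional

Segment: tse-a-w-tso-tsuw.
tense: tso- → remote past.
aspect: w- → imperfective.
voice: a- → passive.
mood: tse/tsu- → conditional.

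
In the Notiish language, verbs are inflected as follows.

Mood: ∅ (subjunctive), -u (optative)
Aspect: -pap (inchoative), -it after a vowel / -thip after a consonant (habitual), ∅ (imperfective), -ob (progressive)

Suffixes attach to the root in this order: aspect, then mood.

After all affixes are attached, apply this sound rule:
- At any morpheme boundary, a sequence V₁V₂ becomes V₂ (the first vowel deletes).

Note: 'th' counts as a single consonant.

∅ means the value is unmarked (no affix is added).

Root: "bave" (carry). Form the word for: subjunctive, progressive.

bavob

Attach aspect progressive -ob → baveob.
mood = subjunctive: zero marking, form stays baveob.
Apply vowel deletion: baveob → bavob.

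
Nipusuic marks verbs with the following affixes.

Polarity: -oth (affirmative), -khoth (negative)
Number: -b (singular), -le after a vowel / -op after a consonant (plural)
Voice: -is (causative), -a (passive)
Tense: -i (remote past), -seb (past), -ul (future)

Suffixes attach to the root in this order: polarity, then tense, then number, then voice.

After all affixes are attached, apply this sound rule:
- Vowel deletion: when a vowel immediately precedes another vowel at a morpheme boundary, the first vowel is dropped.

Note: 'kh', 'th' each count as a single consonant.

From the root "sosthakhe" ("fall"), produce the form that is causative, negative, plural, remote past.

sosthakhekhothilis

Attach polarity negative -khoth → sosthakhekhoth.
Attach tense remote past -i → sosthakhekhothi.
Attach number plural -le (after vowel 'i') → sosthakhekhothile.
Attach voice causative -is → sosthakhekhothileis.
Apply vowel deletion: sosthakhekhothileis → sosthakhekhothilis.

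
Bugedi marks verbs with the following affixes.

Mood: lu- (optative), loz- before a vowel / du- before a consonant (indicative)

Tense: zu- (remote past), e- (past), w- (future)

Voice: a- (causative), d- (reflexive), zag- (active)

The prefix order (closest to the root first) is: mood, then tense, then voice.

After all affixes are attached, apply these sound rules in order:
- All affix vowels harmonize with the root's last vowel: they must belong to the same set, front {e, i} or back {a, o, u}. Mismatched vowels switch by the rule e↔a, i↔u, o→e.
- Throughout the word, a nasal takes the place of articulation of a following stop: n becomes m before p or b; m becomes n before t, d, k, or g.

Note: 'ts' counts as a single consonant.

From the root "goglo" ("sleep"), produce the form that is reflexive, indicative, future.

Attach mood indicative du- (before consonant 'g') → dugoglo.
Attach tense future w- → wdugoglo.
Attach voice reflexive d- → dwdugoglo.
Vowel harmony: no change.
Nasal assimilation: no change.

dwdugoglo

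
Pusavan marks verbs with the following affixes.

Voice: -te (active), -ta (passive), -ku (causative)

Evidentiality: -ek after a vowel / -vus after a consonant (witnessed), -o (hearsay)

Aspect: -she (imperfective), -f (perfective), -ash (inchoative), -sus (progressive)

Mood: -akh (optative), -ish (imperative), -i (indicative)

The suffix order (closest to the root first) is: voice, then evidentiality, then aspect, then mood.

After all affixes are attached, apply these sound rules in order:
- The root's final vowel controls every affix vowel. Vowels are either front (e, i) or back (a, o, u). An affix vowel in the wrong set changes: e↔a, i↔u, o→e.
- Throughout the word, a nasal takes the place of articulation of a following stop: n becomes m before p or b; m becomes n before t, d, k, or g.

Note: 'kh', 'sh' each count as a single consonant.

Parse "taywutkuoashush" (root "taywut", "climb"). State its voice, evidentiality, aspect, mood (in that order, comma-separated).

Segment: taywut-ku-o-ash-ish.
voice: -ku → causative.
evidentiality: -o → hearsay.
aspect: -ash → inchoative.
mood: -ish → imperative.

causative, hearsay, inchoative, imperative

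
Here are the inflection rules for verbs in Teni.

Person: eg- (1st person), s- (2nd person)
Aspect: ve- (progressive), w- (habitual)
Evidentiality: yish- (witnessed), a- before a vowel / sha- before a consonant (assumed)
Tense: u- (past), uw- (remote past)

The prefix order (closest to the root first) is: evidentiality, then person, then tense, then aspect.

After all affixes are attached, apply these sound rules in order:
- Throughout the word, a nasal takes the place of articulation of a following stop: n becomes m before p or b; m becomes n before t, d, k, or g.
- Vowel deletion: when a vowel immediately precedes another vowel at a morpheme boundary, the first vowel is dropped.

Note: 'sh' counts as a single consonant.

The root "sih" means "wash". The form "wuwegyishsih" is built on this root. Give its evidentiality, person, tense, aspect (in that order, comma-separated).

Segment: w-uw-eg-yish-sih.
evidentiality: yish- → witnessed.
person: eg- → 1st person.
tense: uw- → remote past.
aspect: w- → habitual.

witnessed, 1st person, remote past, habitual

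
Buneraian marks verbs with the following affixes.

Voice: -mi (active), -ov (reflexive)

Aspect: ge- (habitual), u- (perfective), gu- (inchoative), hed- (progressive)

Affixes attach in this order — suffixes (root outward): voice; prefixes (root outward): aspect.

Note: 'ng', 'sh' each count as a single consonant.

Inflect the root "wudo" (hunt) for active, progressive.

hedwudomi

Attach aspect progressive hed- → hedwudo.
Attach voice active -mi → hedwudomi.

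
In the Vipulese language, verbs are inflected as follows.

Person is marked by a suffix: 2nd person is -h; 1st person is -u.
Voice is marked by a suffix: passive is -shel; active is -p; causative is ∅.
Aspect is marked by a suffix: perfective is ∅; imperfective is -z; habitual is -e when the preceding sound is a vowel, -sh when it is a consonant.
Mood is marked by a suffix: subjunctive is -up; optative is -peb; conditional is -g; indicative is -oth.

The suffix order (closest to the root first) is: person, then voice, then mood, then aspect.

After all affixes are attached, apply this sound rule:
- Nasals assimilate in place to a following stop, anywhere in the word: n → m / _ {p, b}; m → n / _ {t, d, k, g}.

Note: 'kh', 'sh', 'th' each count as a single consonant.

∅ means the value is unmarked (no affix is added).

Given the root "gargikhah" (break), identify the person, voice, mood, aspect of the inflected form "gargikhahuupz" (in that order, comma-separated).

Segment: gargikhah-u-up-z.
person: -u → 1st person.
voice: ∅ → causative.
mood: -up → subjunctive.
aspect: -z → imperfective.

1st person, causative, subjunctive, imperfective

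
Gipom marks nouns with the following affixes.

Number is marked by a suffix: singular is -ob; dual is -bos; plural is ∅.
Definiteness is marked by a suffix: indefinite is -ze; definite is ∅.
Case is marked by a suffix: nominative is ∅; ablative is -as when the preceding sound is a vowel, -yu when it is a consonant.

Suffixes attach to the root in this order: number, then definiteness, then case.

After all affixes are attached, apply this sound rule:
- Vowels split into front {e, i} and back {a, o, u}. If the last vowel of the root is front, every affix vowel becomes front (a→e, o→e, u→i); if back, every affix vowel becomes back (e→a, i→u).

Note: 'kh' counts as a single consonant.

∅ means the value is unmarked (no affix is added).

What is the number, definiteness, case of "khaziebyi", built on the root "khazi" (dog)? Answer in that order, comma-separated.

singular, definite, ablative

Segment: khazi-ob-yu.
number: -ob → singular.
definiteness: ∅ → definite.
case: -as/yu → ablative.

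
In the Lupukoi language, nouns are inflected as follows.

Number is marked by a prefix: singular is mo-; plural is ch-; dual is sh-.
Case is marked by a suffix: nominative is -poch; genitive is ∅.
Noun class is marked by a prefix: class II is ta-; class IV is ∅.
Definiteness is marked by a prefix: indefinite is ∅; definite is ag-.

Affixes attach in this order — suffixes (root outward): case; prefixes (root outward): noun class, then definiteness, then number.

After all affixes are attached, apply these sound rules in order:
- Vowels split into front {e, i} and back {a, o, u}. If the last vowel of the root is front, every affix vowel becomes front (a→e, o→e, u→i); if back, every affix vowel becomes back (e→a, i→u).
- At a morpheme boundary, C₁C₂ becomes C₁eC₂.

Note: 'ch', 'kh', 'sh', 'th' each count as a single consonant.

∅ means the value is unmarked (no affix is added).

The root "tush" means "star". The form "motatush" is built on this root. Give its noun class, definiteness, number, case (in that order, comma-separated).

class II, indefinite, singular, genitive

Segment: mo-ta-tush.
noun class: ta- → class II.
definiteness: ∅ → indefinite.
number: mo- → singular.
case: ∅ → genitive.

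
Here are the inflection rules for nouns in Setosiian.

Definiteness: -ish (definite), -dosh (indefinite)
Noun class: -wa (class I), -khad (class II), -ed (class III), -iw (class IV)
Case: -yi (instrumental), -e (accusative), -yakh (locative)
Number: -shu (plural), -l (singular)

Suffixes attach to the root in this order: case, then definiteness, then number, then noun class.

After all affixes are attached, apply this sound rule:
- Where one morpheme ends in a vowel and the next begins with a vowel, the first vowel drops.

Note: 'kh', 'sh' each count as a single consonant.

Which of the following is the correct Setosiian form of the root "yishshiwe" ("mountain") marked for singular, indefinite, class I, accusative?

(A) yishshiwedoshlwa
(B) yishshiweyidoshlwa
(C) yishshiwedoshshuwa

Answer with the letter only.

A

Attach case accusative -e → yishshiwee.
Attach definiteness indefinite -dosh → yishshiweedosh.
Attach number singular -l → yishshiweedoshl.
Attach noun class class I -wa → yishshiweedoshlwa.
Apply vowel deletion: yishshiweedoshlwa → yishshiwedoshlwa.
So the correct form is yishshiwedoshlwa, option (A).
(B) yishshiweyidoshlwa is wrong: it uses instrumental instead of accusative for case.
(C) yishshiwedoshshuwa is wrong: it uses plural instead of singular for number.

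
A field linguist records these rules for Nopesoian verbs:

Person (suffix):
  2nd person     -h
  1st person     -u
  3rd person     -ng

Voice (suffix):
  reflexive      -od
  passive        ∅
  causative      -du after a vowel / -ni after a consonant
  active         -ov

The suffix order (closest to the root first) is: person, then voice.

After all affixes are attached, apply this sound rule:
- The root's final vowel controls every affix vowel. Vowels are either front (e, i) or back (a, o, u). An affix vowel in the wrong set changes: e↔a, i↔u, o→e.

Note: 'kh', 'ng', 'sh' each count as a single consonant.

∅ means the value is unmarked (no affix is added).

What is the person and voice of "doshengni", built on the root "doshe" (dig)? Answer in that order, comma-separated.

Segment: doshe-ng-ni.
person: -ng → 3rd person.
voice: -du/ni → causative.

3rd person, causative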